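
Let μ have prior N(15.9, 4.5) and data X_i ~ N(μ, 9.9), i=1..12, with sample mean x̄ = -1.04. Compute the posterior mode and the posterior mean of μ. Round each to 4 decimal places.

Posterior for μ is Normal. Precision-weighted mean: (1/4.5·15.9 + 12/9.9·-1.04) / (1/4.5 + 12/9.9) = 1.5845.
A Normal posterior is symmetric, so mode = mean.

MAP = 1.5845; posterior mean = 1.5845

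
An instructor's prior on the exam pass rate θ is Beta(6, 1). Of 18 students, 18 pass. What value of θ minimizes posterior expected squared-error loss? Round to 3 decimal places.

0.960

Posterior: Beta(6+18, 1+0) = Beta(24, 1).
Since β = 1 ≤ 1 and α > 1, the Beta density is monotone increasing on [0,1]; the mode is at 1.
Mean = 24/(24+1) = 0.960.
Squared-error loss ⇒ the optimal estimator is the posterior mean.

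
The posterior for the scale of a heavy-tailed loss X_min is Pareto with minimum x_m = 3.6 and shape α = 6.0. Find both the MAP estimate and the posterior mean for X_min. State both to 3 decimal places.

MAP = 3.600, posterior mean = 4.320

The Pareto density is strictly decreasing on [x_m, ∞), so the mode is x_m = 3.600.
Mean = α·x_m/(α−1) = 6.0·3.6/5.0 = 4.320.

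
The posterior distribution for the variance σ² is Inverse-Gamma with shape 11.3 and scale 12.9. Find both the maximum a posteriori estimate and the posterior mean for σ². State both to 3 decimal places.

maximum a posteriori estimate = 1.049, posterior mean = 1.252

Mode = β/(α+1) = 12.9/12.3 = 1.049.
Mean = β/(α−1) = 12.9/10.3 = 1.252.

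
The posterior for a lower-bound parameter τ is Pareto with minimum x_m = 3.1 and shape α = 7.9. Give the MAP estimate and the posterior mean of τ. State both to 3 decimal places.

MAP estimate = 3.100, posterior mean = 3.549

The Pareto density is strictly decreasing on [x_m, ∞), so the mode is x_m = 3.100.
Mean = α·x_m/(α−1) = 7.9·3.1/6.9 = 3.549.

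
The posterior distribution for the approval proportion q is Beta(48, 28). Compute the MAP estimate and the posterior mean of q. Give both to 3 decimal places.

Mode = (48−1)/(48+28−2) = 47/74 = 0.635.
Mean = 48/(48+28) = 48/76 = 0.632.

MAP = 0.635; posterior mean = 0.632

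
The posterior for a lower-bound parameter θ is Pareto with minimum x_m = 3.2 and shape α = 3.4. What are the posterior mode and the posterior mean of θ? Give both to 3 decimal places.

MAP = 3.200; posterior mean = 4.533

The Pareto density is strictly decreasing on [x_m, ∞), so the mode is x_m = 3.200.
Mean = α·x_m/(α−1) = 3.4·3.2/2.4 = 4.533.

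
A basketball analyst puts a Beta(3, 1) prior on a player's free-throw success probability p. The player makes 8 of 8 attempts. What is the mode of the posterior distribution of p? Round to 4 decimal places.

1.0000

Posterior: Beta(3+8, 1+0) = Beta(11, 1).
Since β = 1 ≤ 1 and α > 1, the Beta density is monotone increasing on [0,1]; the mode is at 1.
Mean = 11/(11+1) = 0.9167.
This is the posterior mode — the MAP estimate.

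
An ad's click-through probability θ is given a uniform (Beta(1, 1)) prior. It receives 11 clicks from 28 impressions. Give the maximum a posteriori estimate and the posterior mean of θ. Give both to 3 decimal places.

Posterior: Beta(1+11, 1+17) = Beta(12, 18).
Mode = (12−1)/(12+18−2) = 11/28 = 0.393.
Mean = 12/(12+18) = 12/30 = 0.400.

MAP = 0.393; posterior mean = 0.400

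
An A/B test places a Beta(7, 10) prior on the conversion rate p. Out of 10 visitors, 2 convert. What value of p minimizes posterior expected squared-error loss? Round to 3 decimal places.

Posterior: Beta(7+2, 10+8) = Beta(9, 18).
Mode = (9−1)/(9+18−2) = 8/25 = 0.320.
Mean = 9/(9+18) = 9/27 = 0.333.
Squared-error loss ⇒ the optimal estimator is the posterior mean.

0.333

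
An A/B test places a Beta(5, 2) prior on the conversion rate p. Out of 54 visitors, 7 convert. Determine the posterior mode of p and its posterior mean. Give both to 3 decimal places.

Posterior: Beta(5+7, 2+47) = Beta(12, 49).
Mode = (12−1)/(12+49−2) = 11/59 = 0.186.
Mean = 12/(12+49) = 12/61 = 0.197.
Mean > mode: the posterior has a right tail.

MAP = 0.186, posterior mean = 0.197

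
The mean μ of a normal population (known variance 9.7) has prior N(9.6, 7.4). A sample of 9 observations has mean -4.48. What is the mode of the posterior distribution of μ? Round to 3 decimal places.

-2.690

Posterior for μ is Normal. Precision-weighted mean: (1/7.4·9.6 + 9/9.7·-4.48) / (1/7.4 + 9/9.7) = -2.690.
A Normal posterior is symmetric, so mode = mean.
This is the posterior mode — the MAP estimate.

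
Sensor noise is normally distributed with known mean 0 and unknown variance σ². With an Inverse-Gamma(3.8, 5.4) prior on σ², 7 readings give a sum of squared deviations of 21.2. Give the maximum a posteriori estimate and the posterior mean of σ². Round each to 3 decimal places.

Posterior: Inverse-Gamma(shape = 3.8+7/2 = 7.3, scale = 5.4+21.2/2 = 16.0).
Mode = β/(α+1) = 16.0/8.3 = 1.928.
Mean = β/(α−1) = 16.0/6.3 = 2.540.

MAP = 1.928, posterior mean = 2.540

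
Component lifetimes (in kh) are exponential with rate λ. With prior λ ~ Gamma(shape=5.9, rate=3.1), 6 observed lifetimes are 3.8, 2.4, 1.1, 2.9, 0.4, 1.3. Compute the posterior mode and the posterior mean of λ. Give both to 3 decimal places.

MAP: 0.727. Posterior mean: 0.793.

Σ times = 11.9. Posterior: Gamma(shape = 5.9+6 = 11.9, rate = 3.1+11.9 = 15.0).
Mode = (α−1)/β = 10.9/15.0 = 0.727.
Mean = α/β = 11.9/15.0 = 0.793.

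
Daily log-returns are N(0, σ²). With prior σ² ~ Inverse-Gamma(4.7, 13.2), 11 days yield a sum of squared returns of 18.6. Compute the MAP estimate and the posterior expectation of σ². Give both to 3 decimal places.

MAP = 2.009; posterior mean = 2.446

Posterior: Inverse-Gamma(shape = 4.7+11/2 = 10.2, scale = 13.2+18.6/2 = 22.5).
Mode = β/(α+1) = 22.5/11.2 = 2.009.
Mean = β/(α−1) = 22.5/9.2 = 2.446.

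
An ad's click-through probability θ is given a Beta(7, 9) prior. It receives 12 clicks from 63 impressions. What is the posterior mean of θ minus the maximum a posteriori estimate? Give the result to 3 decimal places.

Posterior: Beta(7+12, 9+51) = Beta(19, 60).
Mode = (19−1)/(19+60−2) = 18/77 = 0.234.
Mean = 19/(19+60) = 19/79 = 0.241.
Difference = 0.241 − 0.234 = 0.007.

0.007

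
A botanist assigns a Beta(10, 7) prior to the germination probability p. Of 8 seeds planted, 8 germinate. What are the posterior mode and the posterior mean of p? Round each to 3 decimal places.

Posterior: Beta(10+8, 7+0) = Beta(18, 7).
Mode = (18−1)/(18+7−2) = 17/23 = 0.739.
Mean = 18/(18+7) = 18/25 = 0.720.

MAP = 0.739, posterior mean = 0.720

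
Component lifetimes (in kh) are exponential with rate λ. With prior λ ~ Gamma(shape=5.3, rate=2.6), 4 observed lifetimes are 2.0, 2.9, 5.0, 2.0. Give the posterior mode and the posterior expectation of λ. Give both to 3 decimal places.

Σ times = 11.9. Posterior: Gamma(shape = 5.3+4 = 9.3, rate = 2.6+11.9 = 14.5).
Mode = (α−1)/β = 8.3/14.5 = 0.572.
Mean = α/β = 9.3/14.5 = 0.641.
The mean is pulled above the mode by the posterior's right skew.

posterior mode = 0.572, posterior expectation = 0.641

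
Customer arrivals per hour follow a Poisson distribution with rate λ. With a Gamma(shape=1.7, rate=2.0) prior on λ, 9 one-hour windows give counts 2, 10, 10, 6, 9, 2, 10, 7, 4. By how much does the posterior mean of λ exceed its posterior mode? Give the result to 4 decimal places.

0.0909

Σ counts = 60. Posterior: Gamma(shape = 1.7+60 = 61.7, rate = 2.0+9 = 11.0).
Mode = (α−1)/β = 60.7/11.0 = 5.5182.
Mean = α/β = 61.7/11.0 = 5.6091.
Difference = 5.6091 − 5.5182 = 0.0909.
The posterior is right-skewed, so the mean exceeds the mode.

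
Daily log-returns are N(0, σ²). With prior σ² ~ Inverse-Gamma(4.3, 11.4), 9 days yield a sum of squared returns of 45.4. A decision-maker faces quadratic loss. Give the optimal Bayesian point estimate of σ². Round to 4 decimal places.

4.3718

Posterior: Inverse-Gamma(shape = 4.3+9/2 = 8.8, scale = 11.4+45.4/2 = 34.1).
Mode = β/(α+1) = 34.1/9.8 = 3.4796.
Mean = β/(α−1) = 34.1/7.8 = 4.3718.
Quadratic loss ⇒ the optimal estimator is the posterior mean.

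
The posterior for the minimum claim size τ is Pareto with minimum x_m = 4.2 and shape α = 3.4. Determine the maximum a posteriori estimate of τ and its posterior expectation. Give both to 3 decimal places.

The Pareto density is strictly decreasing on [x_m, ∞), so the mode is x_m = 4.200.
Mean = α·x_m/(α−1) = 3.4·4.2/2.4 = 5.950.
The mean is pulled above the mode by the posterior's right skew.

τ_MAP = 4.200, E[τ|data] = 5.950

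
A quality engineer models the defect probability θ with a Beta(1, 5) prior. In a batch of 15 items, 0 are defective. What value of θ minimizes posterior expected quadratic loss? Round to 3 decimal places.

Posterior: Beta(1+0, 5+15) = Beta(1, 20).
Since α = 1 ≤ 1 and β > 1, the Beta density is monotone decreasing on [0,1]; the mode is at 0.
Mean = 1/(1+20) = 0.048.
Quadratic loss ⇒ the optimal estimator is the posterior mean.

0.048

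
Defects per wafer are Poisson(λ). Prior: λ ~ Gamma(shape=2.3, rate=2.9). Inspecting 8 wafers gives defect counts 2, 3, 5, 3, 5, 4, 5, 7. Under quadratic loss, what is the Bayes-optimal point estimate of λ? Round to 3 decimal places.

3.330

Σ counts = 34. Posterior: Gamma(shape = 2.3+34 = 36.3, rate = 2.9+8 = 10.9).
Mode = (α−1)/β = 35.3/10.9 = 3.239.
Mean = α/β = 36.3/10.9 = 3.330.
Quadratic loss ⇒ the optimal estimator is the posterior mean.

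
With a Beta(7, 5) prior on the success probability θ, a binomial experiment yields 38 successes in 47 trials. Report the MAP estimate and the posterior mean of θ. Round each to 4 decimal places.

θ_MAP = 0.7719, E[θ|data] = 0.7627

Posterior: Beta(7+38, 5+9) = Beta(45, 14).
Mode = (45−1)/(45+14−2) = 44/57 = 0.7719.
Mean = 45/(45+14) = 45/59 = 0.7627.
Left-skewed posterior ⇒ mean < mode.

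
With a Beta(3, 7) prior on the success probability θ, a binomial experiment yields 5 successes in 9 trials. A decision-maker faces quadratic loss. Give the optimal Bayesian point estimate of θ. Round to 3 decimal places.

0.421

Posterior: Beta(3+5, 7+4) = Beta(8, 11).
Mode = (8−1)/(8+11−2) = 7/17 = 0.412.
Mean = 8/(8+11) = 8/19 = 0.421.
Quadratic loss ⇒ the optimal estimator is the posterior mean.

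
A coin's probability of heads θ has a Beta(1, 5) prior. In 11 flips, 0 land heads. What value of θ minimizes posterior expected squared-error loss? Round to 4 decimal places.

Posterior: Beta(1+0, 5+11) = Beta(1, 16).
Since α = 1 ≤ 1 and β > 1, the Beta density is monotone decreasing on [0,1]; the mode is at 0.
Mean = 1/(1+16) = 0.0588.
Squared-error loss ⇒ the optimal estimator is the posterior mean.

0.0588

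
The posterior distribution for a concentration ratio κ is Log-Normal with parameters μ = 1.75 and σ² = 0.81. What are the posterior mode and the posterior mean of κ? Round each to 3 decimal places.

MAP: 2.560. Posterior mean: 8.628.

Mode = exp(μ − σ²) = exp(0.94) = 2.560.
Mean = exp(μ + σ²/2) = exp(2.155) = 8.628.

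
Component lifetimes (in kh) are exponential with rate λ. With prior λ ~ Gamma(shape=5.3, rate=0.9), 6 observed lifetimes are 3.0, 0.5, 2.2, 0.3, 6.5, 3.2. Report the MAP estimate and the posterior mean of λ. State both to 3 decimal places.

MAP: 0.620. Posterior mean: 0.681.

Σ times = 15.7. Posterior: Gamma(shape = 5.3+6 = 11.3, rate = 0.9+15.7 = 16.6).
Mode = (α−1)/β = 10.3/16.6 = 0.620.
Mean = α/β = 11.3/16.6 = 0.681.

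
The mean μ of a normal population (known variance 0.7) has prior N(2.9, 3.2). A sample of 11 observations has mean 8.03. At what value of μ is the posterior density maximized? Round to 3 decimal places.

7.930

Posterior for μ is Normal. Precision-weighted mean: (1/3.2·2.9 + 11/0.7·8.03) / (1/3.2 + 11/0.7) = 7.930.
A Normal posterior is symmetric, so mode = mean.
This is the posterior mode — the MAP estimate.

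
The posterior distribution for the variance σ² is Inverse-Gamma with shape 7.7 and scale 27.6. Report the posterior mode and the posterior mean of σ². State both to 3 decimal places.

Mode = β/(α+1) = 27.6/8.7 = 3.172.
Mean = β/(α−1) = 27.6/6.7 = 4.119.
Right-skewed posterior ⇒ mode < mean.

MAP = 3.172; posterior mean = 4.119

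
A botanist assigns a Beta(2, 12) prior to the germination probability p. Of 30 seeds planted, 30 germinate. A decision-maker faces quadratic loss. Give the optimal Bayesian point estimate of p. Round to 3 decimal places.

Posterior: Beta(2+30, 12+0) = Beta(32, 12).
Mode = (32−1)/(32+12−2) = 31/42 = 0.738.
Mean = 32/(32+12) = 32/44 = 0.727.
Quadratic loss ⇒ the optimal estimator is the posterior mean.

0.727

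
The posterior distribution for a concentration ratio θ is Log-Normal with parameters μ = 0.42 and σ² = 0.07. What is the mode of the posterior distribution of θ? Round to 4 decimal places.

Mode = exp(μ − σ²) = exp(0.35) = 1.4191.
Mean = exp(μ + σ²/2) = exp(0.455) = 1.5762.
This is the posterior mode — the MAP estimate.

1.4191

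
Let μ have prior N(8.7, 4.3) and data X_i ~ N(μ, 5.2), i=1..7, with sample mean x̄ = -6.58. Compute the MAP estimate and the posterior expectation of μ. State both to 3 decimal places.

MAP = -4.329; posterior mean = -4.329

Posterior for μ is Normal. Precision-weighted mean: (1/4.3·8.7 + 7/5.2·-6.58) / (1/4.3 + 7/5.2) = -4.329.
A Normal posterior is symmetric, so mode = mean.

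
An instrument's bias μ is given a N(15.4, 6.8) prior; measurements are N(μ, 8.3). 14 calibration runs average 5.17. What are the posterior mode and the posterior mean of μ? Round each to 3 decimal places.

μ_MAP = 5.990, E[μ|data] = 5.990

Posterior for μ is Normal. Precision-weighted mean: (1/6.8·15.4 + 14/8.3·5.17) / (1/6.8 + 14/8.3) = 5.990.
A Normal posterior is symmetric, so mode = mean.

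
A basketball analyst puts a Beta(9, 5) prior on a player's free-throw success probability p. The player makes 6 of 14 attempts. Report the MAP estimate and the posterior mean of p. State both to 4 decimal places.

MAP: 0.5385. Posterior mean: 0.5357.

Posterior: Beta(9+6, 5+8) = Beta(15, 13).
Mode = (15−1)/(15+13−2) = 14/26 = 0.5385.
Mean = 15/(15+13) = 15/28 = 0.5357.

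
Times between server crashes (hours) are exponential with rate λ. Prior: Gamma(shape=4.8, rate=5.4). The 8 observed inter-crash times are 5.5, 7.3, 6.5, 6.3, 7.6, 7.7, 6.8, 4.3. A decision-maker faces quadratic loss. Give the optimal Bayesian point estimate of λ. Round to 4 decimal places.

Σ times = 52.0. Posterior: Gamma(shape = 4.8+8 = 12.8, rate = 5.4+52.0 = 57.4).
Mode = (α−1)/β = 11.8/57.4 = 0.2056.
Mean = α/β = 12.8/57.4 = 0.2230.
Quadratic loss ⇒ the optimal estimator is the posterior mean.

0.2230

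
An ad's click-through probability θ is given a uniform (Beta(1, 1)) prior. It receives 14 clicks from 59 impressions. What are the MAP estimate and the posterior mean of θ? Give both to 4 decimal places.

MAP = 0.2373; posterior mean = 0.2459

Posterior: Beta(1+14, 1+45) = Beta(15, 46).
Mode = (15−1)/(15+46−2) = 14/59 = 0.2373.
With a flat prior the MAP equals the MLE, 14/59.
Mean = 15/(15+46) = 15/61 = 0.2459.
Mean > mode: the posterior has a right tail.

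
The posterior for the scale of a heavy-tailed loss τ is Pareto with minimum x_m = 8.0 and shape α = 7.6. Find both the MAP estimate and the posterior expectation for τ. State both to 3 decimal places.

τ_MAP = 8.000, E[τ|data] = 9.212

The Pareto density is strictly decreasing on [x_m, ∞), so the mode is x_m = 8.000.
Mean = α·x_m/(α−1) = 7.6·8.0/6.6 = 9.212.
The mean is pulled above the mode by the posterior's right skew.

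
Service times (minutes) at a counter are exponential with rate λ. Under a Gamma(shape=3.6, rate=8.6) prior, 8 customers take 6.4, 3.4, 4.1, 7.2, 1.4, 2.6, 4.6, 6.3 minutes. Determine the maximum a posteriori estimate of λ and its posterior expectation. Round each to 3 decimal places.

Σ times = 36.0. Posterior: Gamma(shape = 3.6+8 = 11.6, rate = 8.6+36.0 = 44.6).
Mode = (α−1)/β = 10.6/44.6 = 0.238.
Mean = α/β = 11.6/44.6 = 0.260.

MAP = 0.238, posterior mean = 0.260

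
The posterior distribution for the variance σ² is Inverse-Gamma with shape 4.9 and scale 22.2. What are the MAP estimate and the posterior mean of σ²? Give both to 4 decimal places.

Mode = β/(α+1) = 22.2/5.9 = 3.7627.
Mean = β/(α−1) = 22.2/3.9 = 5.6923.
Mean > mode: the posterior has a right tail.

MAP: 3.7627. Posterior mean: 5.6923.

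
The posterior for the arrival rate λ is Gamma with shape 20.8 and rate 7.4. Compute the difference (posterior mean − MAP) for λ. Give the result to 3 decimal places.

Mode = (α−1)/β = 19.8/7.4 = 2.676.
Mean = α/β = 20.8/7.4 = 2.811.
Difference = 2.811 − 2.676 = 0.135.
The mean is pulled above the mode by the posterior's right skew.

0.135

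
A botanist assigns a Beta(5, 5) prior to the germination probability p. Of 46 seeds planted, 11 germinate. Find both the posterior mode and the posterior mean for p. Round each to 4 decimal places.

posterior mode = 0.2778, posterior mean = 0.2857

Posterior: Beta(5+11, 5+35) = Beta(16, 40).
Mode = (16−1)/(16+40−2) = 15/54 = 0.2778.
Mean = 16/(16+40) = 16/56 = 0.2857.
The mean is pulled above the mode by the posterior's right skew.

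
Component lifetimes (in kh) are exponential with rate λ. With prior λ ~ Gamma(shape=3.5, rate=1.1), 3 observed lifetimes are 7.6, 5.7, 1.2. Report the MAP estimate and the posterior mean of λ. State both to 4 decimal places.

Σ times = 14.5. Posterior: Gamma(shape = 3.5+3 = 6.5, rate = 1.1+14.5 = 15.6).
Mode = (α−1)/β = 5.5/15.6 = 0.3526.
Mean = α/β = 6.5/15.6 = 0.4167.

MAP: 0.3526. Posterior mean: 0.4167.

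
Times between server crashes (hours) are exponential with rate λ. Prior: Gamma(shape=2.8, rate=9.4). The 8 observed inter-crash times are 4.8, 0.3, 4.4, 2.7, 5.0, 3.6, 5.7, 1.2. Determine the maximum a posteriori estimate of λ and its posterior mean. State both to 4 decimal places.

Σ times = 27.7. Posterior: Gamma(shape = 2.8+8 = 10.8, rate = 9.4+27.7 = 37.1).
Mode = (α−1)/β = 9.8/37.1 = 0.2642.
Mean = α/β = 10.8/37.1 = 0.2911.

MAP: 0.2642. Posterior mean: 0.2911.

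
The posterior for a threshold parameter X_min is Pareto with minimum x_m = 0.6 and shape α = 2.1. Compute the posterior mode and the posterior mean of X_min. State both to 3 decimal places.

The Pareto density is strictly decreasing on [x_m, ∞), so the mode is x_m = 0.600.
Mean = α·x_m/(α−1) = 2.1·0.6/1.1 = 1.145.
The mean is pulled above the mode by the posterior's right skew.

MAP: 0.600. Posterior mean: 1.145.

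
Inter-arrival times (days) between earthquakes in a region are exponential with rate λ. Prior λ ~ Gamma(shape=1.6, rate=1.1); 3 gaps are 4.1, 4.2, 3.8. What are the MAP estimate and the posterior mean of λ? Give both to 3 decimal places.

MAP = 0.273, posterior mean = 0.348

Σ times = 12.1. Posterior: Gamma(shape = 1.6+3 = 4.6, rate = 1.1+12.1 = 13.2).
Mode = (α−1)/β = 3.6/13.2 = 0.273.
Mean = α/β = 4.6/13.2 = 0.348.
The mean is pulled above the mode by the posterior's right skew.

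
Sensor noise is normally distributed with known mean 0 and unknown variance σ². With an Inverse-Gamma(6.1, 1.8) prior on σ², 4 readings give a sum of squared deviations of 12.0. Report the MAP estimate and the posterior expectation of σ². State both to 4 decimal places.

σ²_MAP = 0.8571, E[σ²|data] = 1.0986

Posterior: Inverse-Gamma(shape = 6.1+4/2 = 8.1, scale = 1.8+12.0/2 = 7.8).
Mode = β/(α+1) = 7.8/9.1 = 0.8571.
Mean = β/(α−1) = 7.8/7.1 = 1.0986.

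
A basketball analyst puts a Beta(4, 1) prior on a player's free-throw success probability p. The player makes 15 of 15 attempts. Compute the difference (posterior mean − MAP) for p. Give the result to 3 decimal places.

-0.050

Posterior: Beta(4+15, 1+0) = Beta(19, 1).
Since β = 1 ≤ 1 and α > 1, the Beta density is monotone increasing on [0,1]; the mode is at 1.
Mean = 19/(19+1) = 0.950.
Difference = 0.950 − 1.000 = -0.050.
Mode > mean: the posterior has a left tail.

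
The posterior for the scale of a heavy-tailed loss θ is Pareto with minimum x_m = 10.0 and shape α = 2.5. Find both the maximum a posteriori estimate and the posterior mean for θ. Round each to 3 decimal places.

The Pareto density is strictly decreasing on [x_m, ∞), so the mode is x_m = 10.000.
Mean = α·x_m/(α−1) = 2.5·10.0/1.5 = 16.667.
Right-skewed posterior ⇒ mode < mean.

MAP = 10.000, posterior mean = 16.667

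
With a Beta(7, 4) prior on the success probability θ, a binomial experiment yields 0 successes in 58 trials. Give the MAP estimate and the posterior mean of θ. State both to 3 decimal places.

MAP = 0.090, posterior mean = 0.101

Posterior: Beta(7+0, 4+58) = Beta(7, 62).
Mode = (7−1)/(7+62−2) = 6/67 = 0.090.
Mean = 7/(7+62) = 7/69 = 0.101.
Right-skewed posterior ⇒ mode < mean.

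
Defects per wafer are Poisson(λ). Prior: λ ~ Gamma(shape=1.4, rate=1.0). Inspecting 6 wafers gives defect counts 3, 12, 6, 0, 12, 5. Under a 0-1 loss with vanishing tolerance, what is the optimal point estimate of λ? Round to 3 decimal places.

Σ counts = 38. Posterior: Gamma(shape = 1.4+38 = 39.4, rate = 1.0+6 = 7.0).
Mode = (α−1)/β = 38.4/7.0 = 5.486.
Mean = α/β = 39.4/7.0 = 5.629.
This is the posterior mode — the MAP estimate.

5.486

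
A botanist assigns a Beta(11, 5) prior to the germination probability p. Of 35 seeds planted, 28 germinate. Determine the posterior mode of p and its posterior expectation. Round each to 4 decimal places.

Posterior: Beta(11+28, 5+7) = Beta(39, 12).
Mode = (39−1)/(39+12−2) = 38/49 = 0.7755.
Mean = 39/(39+12) = 39/51 = 0.7647.
Left-skewed posterior ⇒ mean < mode.

MAP = 0.7755; posterior mean = 0.7647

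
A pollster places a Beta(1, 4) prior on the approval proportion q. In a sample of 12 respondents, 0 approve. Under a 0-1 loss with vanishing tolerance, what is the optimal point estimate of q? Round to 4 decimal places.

0.0000

Posterior: Beta(1+0, 4+12) = Beta(1, 16).
Since α = 1 ≤ 1 and β > 1, the Beta density is monotone decreasing on [0,1]; the mode is at 0.
Mean = 1/(1+16) = 0.0588.
This is the posterior mode — the MAP estimate.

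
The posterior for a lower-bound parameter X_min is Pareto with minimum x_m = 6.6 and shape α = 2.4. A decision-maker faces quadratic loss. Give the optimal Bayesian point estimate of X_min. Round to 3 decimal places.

The Pareto density is strictly decreasing on [x_m, ∞), so the mode is x_m = 6.600.
Mean = α·x_m/(α−1) = 2.4·6.6/1.4 = 11.314.
Quadratic loss ⇒ the optimal estimator is the posterior mean.

11.314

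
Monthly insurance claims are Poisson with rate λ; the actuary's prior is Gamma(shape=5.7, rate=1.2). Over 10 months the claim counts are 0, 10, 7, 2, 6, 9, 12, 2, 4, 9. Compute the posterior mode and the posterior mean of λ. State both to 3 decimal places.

Σ counts = 61. Posterior: Gamma(shape = 5.7+61 = 66.7, rate = 1.2+10 = 11.2).
Mode = (α−1)/β = 65.7/11.2 = 5.866.
Mean = α/β = 66.7/11.2 = 5.955.

MAP: 5.866. Posterior mean: 5.955.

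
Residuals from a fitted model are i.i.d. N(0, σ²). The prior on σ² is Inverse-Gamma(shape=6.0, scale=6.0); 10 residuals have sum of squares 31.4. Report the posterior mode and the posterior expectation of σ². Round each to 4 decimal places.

Posterior: Inverse-Gamma(shape = 6.0+10/2 = 11.0, scale = 6.0+31.4/2 = 21.7).
Mode = β/(α+1) = 21.7/12.0 = 1.8083.
Mean = β/(α−1) = 21.7/10.0 = 2.1700.
Mean > mode: the posterior has a right tail.

σ²_MAP = 1.8083, E[σ²|data] = 2.1700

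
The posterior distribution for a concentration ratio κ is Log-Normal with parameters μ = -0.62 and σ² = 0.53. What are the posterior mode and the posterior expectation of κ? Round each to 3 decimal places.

Mode = exp(μ − σ²) = exp(-1.15) = 0.317.
Mean = exp(μ + σ²/2) = exp(-0.355) = 0.701.

κ_MAP = 0.317, E[κ|data] = 0.701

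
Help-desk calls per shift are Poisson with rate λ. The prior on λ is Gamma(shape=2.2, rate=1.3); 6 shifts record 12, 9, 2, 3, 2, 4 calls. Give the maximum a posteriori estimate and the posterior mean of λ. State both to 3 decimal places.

Σ counts = 32. Posterior: Gamma(shape = 2.2+32 = 34.2, rate = 1.3+6 = 7.3).
Mode = (α−1)/β = 33.2/7.3 = 4.548.
Mean = α/β = 34.2/7.3 = 4.685.
Mean > mode: the posterior has a right tail.

MAP = 4.548, posterior mean = 4.685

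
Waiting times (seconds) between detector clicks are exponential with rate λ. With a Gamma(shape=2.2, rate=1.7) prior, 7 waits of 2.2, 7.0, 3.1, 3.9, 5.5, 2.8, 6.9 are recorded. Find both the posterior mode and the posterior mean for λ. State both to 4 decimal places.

λ_MAP = 0.2477, E[λ|data] = 0.2779

Σ times = 31.4. Posterior: Gamma(shape = 2.2+7 = 9.2, rate = 1.7+31.4 = 33.1).
Mode = (α−1)/β = 8.2/33.1 = 0.2477.
Mean = α/β = 9.2/33.1 = 0.2779.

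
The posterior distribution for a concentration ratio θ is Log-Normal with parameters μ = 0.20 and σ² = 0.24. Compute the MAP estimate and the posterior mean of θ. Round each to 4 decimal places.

MAP = 0.9608, posterior mean = 1.3771

Mode = exp(μ − σ²) = exp(-0.04) = 0.9608.
Mean = exp(μ + σ²/2) = exp(0.320) = 1.3771.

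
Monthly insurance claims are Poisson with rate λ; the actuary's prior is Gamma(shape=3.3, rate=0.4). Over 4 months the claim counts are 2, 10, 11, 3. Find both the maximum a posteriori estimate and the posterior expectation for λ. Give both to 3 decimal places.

Σ counts = 26. Posterior: Gamma(shape = 3.3+26 = 29.3, rate = 0.4+4 = 4.4).
Mode = (α−1)/β = 28.3/4.4 = 6.432.
Mean = α/β = 29.3/4.4 = 6.659.
Right-skewed posterior ⇒ mode < mean.

maximum a posteriori estimate = 6.432, posterior expectation = 6.659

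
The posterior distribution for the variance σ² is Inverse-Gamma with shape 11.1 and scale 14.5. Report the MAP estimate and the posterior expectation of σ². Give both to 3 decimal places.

MAP = 1.198, posterior mean = 1.436

Mode = β/(α+1) = 14.5/12.1 = 1.198.
Mean = β/(α−1) = 14.5/10.1 = 1.436.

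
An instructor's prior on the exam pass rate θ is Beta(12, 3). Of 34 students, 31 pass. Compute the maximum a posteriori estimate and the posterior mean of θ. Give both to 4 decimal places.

maximum a posteriori estimate = 0.8936, posterior mean = 0.8776

Posterior: Beta(12+31, 3+3) = Beta(43, 6).
Mode = (43−1)/(43+6−2) = 42/47 = 0.8936.
Mean = 43/(43+6) = 43/49 = 0.8776.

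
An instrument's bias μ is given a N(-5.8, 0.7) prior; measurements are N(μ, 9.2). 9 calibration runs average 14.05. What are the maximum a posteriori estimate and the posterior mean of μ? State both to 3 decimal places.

MAP = 2.268; posterior mean = 2.268

Posterior for μ is Normal. Precision-weighted mean: (1/0.7·-5.8 + 9/9.2·14.05) / (1/0.7 + 9/9.2) = 2.268.
A Normal posterior is symmetric, so mode = mean.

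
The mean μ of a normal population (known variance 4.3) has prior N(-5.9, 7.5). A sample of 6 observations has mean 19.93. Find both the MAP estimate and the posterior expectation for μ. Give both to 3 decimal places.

MAP: 17.677. Posterior mean: 17.677.

Posterior for μ is Normal. Precision-weighted mean: (1/7.5·-5.9 + 6/4.3·19.93) / (1/7.5 + 6/4.3) = 17.677.
A Normal posterior is symmetric, so mode = mean.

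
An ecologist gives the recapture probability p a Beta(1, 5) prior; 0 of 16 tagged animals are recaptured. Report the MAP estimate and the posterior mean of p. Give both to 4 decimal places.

Posterior: Beta(1+0, 5+16) = Beta(1, 21).
Since α = 1 ≤ 1 and β > 1, the Beta density is monotone decreasing on [0,1]; the mode is at 0.
Mean = 1/(1+21) = 0.0455.

MAP = 0.0000, posterior mean = 0.0455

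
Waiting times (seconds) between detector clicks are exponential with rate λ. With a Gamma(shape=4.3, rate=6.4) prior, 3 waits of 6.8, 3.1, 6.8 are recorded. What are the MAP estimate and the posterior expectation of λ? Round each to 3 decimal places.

Σ times = 16.7. Posterior: Gamma(shape = 4.3+3 = 7.3, rate = 6.4+16.7 = 23.1).
Mode = (α−1)/β = 6.3/23.1 = 0.273.
Mean = α/β = 7.3/23.1 = 0.316.
The mean is pulled above the mode by the posterior's right skew.

MAP estimate = 0.273, posterior expectation = 0.316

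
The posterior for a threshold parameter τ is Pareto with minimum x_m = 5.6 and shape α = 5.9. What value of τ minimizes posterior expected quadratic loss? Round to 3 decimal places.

6.743

The Pareto density is strictly decreasing on [x_m, ∞), so the mode is x_m = 5.600.
Mean = α·x_m/(α−1) = 5.9·5.6/4.9 = 6.743.
Quadratic loss ⇒ the optimal estimator is the posterior mean.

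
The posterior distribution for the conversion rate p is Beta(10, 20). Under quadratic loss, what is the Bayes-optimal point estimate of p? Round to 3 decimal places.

0.333

Mode = (10−1)/(10+20−2) = 9/28 = 0.321.
Mean = 10/(10+20) = 10/30 = 0.333.
Quadratic loss ⇒ the optimal estimator is the posterior mean.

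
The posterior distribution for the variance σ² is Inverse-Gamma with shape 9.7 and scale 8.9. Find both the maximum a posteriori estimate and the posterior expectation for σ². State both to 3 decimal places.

Mode = β/(α+1) = 8.9/10.7 = 0.832.
Mean = β/(α−1) = 8.9/8.7 = 1.023.
The posterior is right-skewed, so the mean exceeds the mode.

MAP = 0.832, posterior mean = 1.023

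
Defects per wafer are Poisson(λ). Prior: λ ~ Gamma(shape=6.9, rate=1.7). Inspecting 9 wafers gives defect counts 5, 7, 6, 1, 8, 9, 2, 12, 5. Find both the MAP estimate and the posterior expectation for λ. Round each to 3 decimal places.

MAP = 5.692; posterior mean = 5.785

Σ counts = 55. Posterior: Gamma(shape = 6.9+55 = 61.9, rate = 1.7+9 = 10.7).
Mode = (α−1)/β = 60.9/10.7 = 5.692.
Mean = α/β = 61.9/10.7 = 5.785.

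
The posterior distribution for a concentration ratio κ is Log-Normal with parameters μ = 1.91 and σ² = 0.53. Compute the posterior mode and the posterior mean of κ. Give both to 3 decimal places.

MAP = 3.975; posterior mean = 8.802

Mode = exp(μ − σ²) = exp(1.38) = 3.975.
Mean = exp(μ + σ²/2) = exp(2.175) = 8.802.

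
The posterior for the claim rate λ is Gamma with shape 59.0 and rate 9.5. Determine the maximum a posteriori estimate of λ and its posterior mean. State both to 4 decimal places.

MAP: 6.1053. Posterior mean: 6.2105.

Mode = (α−1)/β = 58.0/9.5 = 6.1053.
Mean = α/β = 59.0/9.5 = 6.2105.
Right-skewed posterior ⇒ mode < mean.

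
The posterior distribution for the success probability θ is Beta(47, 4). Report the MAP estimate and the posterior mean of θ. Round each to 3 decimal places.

MAP: 0.939. Posterior mean: 0.922.

Mode = (47−1)/(47+4−2) = 46/49 = 0.939.
Mean = 47/(47+4) = 47/51 = 0.922.
The posterior is left-skewed, so the mode exceeds the mean.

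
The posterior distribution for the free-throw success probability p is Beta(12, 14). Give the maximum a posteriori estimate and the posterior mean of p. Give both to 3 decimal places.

p_MAP = 0.458, E[p|data] = 0.462

Mode = (12−1)/(12+14−2) = 11/24 = 0.458.
Mean = 12/(12+14) = 12/26 = 0.462.
Right-skewed posterior ⇒ mode < mean.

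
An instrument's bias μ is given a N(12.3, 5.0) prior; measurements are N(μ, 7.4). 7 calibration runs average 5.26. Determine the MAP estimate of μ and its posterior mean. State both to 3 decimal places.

Posterior for μ is Normal. Precision-weighted mean: (1/5.0·12.3 + 7/7.4·5.26) / (1/5.0 + 7/7.4) = 6.489.
A Normal posterior is symmetric, so mode = mean.

MAP = 6.489; posterior mean = 6.489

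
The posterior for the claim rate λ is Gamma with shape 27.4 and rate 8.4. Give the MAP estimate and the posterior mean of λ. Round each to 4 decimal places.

λ_MAP = 3.1429, E[λ|data] = 3.2619

Mode = (α−1)/β = 26.4/8.4 = 3.1429.
Mean = α/β = 27.4/8.4 = 3.2619.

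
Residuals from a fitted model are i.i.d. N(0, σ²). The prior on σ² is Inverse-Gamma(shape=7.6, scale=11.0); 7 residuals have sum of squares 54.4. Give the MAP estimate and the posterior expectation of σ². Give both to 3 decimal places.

MAP = 3.157, posterior mean = 3.782

Posterior: Inverse-Gamma(shape = 7.6+7/2 = 11.1, scale = 11.0+54.4/2 = 38.2).
Mode = β/(α+1) = 38.2/12.1 = 3.157.
Mean = β/(α−1) = 38.2/10.1 = 3.782.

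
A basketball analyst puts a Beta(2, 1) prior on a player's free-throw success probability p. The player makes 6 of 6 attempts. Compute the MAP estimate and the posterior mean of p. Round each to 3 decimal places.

MAP estimate = 1.000, posterior mean = 0.889

Posterior: Beta(2+6, 1+0) = Beta(8, 1).
Since β = 1 ≤ 1 and α > 1, the Beta density is monotone increasing on [0,1]; the mode is at 1.
Mean = 8/(8+1) = 0.889.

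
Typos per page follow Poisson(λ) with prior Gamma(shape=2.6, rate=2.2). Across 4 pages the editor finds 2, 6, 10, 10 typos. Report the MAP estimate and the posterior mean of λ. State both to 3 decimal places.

λ_MAP = 4.774, E[λ|data] = 4.935

Σ counts = 28. Posterior: Gamma(shape = 2.6+28 = 30.6, rate = 2.2+4 = 6.2).
Mode = (α−1)/β = 29.6/6.2 = 4.774.
Mean = α/β = 30.6/6.2 = 4.935.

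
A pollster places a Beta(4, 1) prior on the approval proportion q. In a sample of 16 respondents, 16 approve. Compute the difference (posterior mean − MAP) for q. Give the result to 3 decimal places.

Posterior: Beta(4+16, 1+0) = Beta(20, 1).
Since β = 1 ≤ 1 and α > 1, the Beta density is monotone increasing on [0,1]; the mode is at 1.
Mean = 20/(20+1) = 0.952.
Difference = 0.952 − 1.000 = -0.048.

-0.048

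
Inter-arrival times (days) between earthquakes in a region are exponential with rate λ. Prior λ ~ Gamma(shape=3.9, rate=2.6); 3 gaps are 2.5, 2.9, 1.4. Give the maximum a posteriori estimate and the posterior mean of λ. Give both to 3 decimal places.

Σ times = 6.8. Posterior: Gamma(shape = 3.9+3 = 6.9, rate = 2.6+6.8 = 9.4).
Mode = (α−1)/β = 5.9/9.4 = 0.628.
Mean = α/β = 6.9/9.4 = 0.734.
The mean is pulled above the mode by the posterior's right skew.

MAP = 0.628, posterior mean = 0.734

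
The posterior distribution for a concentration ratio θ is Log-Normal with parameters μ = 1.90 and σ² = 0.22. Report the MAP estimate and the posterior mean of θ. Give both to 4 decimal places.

θ_MAP = 5.3656, E[θ|data] = 7.4633

Mode = exp(μ − σ²) = exp(1.68) = 5.3656.
Mean = exp(μ + σ²/2) = exp(2.010) = 7.4633.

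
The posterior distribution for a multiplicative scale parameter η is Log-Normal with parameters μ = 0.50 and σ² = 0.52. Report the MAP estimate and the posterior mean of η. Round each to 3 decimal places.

Mode = exp(μ − σ²) = exp(-0.02) = 0.980.
Mean = exp(μ + σ²/2) = exp(0.760) = 2.138.

MAP = 0.980, posterior mean = 2.138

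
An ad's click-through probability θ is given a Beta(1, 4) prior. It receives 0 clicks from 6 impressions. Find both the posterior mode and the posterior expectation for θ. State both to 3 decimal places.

θ_MAP = 0.000, E[θ|data] = 0.091

Posterior: Beta(1+0, 4+6) = Beta(1, 10).
Since α = 1 ≤ 1 and β > 1, the Beta density is monotone decreasing on [0,1]; the mode is at 0.
Mean = 1/(1+10) = 0.091.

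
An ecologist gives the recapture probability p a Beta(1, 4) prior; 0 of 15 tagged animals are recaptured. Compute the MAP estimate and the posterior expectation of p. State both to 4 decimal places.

MAP estimate = 0.0000, posterior expectation = 0.0500

Posterior: Beta(1+0, 4+15) = Beta(1, 19).
Since α = 1 ≤ 1 and β > 1, the Beta density is monotone decreasing on [0,1]; the mode is at 0.
Mean = 1/(1+19) = 0.0500.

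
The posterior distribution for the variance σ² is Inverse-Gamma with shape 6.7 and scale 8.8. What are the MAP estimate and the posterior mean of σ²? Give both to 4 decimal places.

Mode = β/(α+1) = 8.8/7.7 = 1.1429.
Mean = β/(α−1) = 8.8/5.7 = 1.5439.

MAP = 1.1429, posterior mean = 1.5439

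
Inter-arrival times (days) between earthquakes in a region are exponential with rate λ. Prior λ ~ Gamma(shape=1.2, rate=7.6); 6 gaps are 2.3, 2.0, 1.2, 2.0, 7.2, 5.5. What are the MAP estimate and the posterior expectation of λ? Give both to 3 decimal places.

MAP: 0.223. Posterior mean: 0.259.

Σ times = 20.2. Posterior: Gamma(shape = 1.2+6 = 7.2, rate = 7.6+20.2 = 27.8).
Mode = (α−1)/β = 6.2/27.8 = 0.223.
Mean = α/β = 7.2/27.8 = 0.259.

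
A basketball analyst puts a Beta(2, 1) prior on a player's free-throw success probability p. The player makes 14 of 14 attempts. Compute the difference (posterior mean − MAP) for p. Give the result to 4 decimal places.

Posterior: Beta(2+14, 1+0) = Beta(16, 1).
Since β = 1 ≤ 1 and α > 1, the Beta density is monotone increasing on [0,1]; the mode is at 1.
Mean = 16/(16+1) = 0.9412.
Difference = 0.9412 − 1.0000 = -0.0588.

-0.0588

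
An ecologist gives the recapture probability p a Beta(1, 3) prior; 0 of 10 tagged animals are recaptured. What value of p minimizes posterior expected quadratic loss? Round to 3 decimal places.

0.071

Posterior: Beta(1+0, 3+10) = Beta(1, 13).
Since α = 1 ≤ 1 and β > 1, the Beta density is monotone decreasing on [0,1]; the mode is at 0.
Mean = 1/(1+13) = 0.071.
Quadratic loss ⇒ the optimal estimator is the posterior mean.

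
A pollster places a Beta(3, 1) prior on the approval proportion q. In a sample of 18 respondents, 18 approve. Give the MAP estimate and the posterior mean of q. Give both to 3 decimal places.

Posterior: Beta(3+18, 1+0) = Beta(21, 1).
Since β = 1 ≤ 1 and α > 1, the Beta density is monotone increasing on [0,1]; the mode is at 1.
Mean = 21/(21+1) = 0.955.

q_MAP = 1.000, E[q|data] = 0.955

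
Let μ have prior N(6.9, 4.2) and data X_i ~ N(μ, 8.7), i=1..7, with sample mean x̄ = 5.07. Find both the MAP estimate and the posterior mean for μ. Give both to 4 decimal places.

Posterior for μ is Normal. Precision-weighted mean: (1/4.2·6.9 + 7/8.7·5.07) / (1/4.2 + 7/8.7) = 5.4879.
A Normal posterior is symmetric, so mode = mean.

μ_MAP = 5.4879, E[μ|data] = 5.4879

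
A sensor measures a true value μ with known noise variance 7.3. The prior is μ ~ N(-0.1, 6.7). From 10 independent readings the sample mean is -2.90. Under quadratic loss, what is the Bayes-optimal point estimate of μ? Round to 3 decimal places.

-2.625

Posterior for μ is Normal. Precision-weighted mean: (1/6.7·-0.1 + 10/7.3·-2.90) / (1/6.7 + 10/7.3) = -2.625.
A Normal posterior is symmetric, so mode = mean.
Quadratic loss ⇒ the optimal estimator is the posterior mean.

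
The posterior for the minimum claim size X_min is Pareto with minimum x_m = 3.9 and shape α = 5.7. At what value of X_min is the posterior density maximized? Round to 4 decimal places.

The Pareto density is strictly decreasing on [x_m, ∞), so the mode is x_m = 3.9000.
Mean = α·x_m/(α−1) = 5.7·3.9/4.7 = 4.7298.
This is the posterior mode — the MAP estimate.

3.9000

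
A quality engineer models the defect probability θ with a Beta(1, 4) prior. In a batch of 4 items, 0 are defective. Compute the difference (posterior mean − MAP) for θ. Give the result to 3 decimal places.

0.111

Posterior: Beta(1+0, 4+4) = Beta(1, 8).
Since α = 1 ≤ 1 and β > 1, the Beta density is monotone decreasing on [0,1]; the mode is at 0.
Mean = 1/(1+8) = 0.111.
Difference = 0.111 − 0.000 = 0.111.
The mean is pulled above the mode by the posterior's right skew.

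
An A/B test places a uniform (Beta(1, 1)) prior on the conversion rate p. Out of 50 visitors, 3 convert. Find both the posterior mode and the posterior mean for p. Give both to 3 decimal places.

Posterior: Beta(1+3, 1+47) = Beta(4, 48).
Mode = (4−1)/(4+48−2) = 3/50 = 0.060.
With a flat prior the MAP equals the MLE, 3/50.
Mean = 4/(4+48) = 4/52 = 0.077.
The posterior is right-skewed, so the mean exceeds the mode.

p_MAP = 0.060, E[p|data] = 0.077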